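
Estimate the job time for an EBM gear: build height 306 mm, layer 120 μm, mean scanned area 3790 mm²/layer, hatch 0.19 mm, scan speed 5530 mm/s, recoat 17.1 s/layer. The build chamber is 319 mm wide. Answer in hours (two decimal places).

Number of layers: 306 / 0.12 → 2550 (rounded up).
Scan path per layer: 3790 / 0.19 → 19947.4 mm.
Scan time per layer: 19947.4 / 5530 → 3.6071 s.
Layer cycle = 3.6071 + 17.1 = 20.7071 s.
Total: 2550 × 20.7071 s = 52803.105 s → 14.67 hours.

14.67 hours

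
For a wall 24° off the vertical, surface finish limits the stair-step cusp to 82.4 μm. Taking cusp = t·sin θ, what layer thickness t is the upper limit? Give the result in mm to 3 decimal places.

0.203 mm

sin(24°) = 0.4067; t_max = 0.0824/0.4067 = 0.203 mm.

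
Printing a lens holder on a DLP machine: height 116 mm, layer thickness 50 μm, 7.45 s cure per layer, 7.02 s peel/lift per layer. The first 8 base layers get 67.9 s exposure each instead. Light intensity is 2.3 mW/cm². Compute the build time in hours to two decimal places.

Number of layers: 116 / 0.05 → 2320 (rounded up).
Base layers = 8 × (67.9 + 7.02) = 599.36 s.
Normal layers = 2312 × (7.45 + 7.02), so 33454.64 s.
Sum: 599.36 + 33454.64 = 34054 s → 9.46 hours.

9.46 hours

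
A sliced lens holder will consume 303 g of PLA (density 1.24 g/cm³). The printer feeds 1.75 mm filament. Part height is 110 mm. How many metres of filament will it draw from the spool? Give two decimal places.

101.59 m

Volume = 303 g / 1.24 g·cm⁻³ = 244.3548 cm³ = 244354.8 mm³.
A = π r² = π × 0.875² = 2.4053 mm².
L = V/A = 244354.8/2.4053 = 101590.16 mm → 101.59 m.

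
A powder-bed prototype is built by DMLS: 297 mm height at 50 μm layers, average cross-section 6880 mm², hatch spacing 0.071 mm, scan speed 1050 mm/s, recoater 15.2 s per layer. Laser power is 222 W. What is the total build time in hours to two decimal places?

Layer count = ceil(297 / 0.05) = 5940.
Scan path per layer: 6880 / 0.071 → 96901.4 mm.
Scan time per layer = 96901.4 / 1050 = 92.287 s.
Per-layer time = 92.287 + 15.2 = 107.487 s.
5940 layers × 107.487 s/layer = 638472.78 s, i.e. 177.35 hours.

177.35 hours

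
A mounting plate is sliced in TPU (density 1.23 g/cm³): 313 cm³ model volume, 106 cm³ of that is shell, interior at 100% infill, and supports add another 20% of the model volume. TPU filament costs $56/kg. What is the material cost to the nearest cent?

$25.87

Interior volume = 313 − 106 = 207 cm³.
Infill volume: 1.00 × 207 → 207 cm³.
Support: 0.20 × 313 → 62.6 cm³.
Deposited volume = 106 + 207 + 62.6 = 375.6 cm³.
Mass: 375.6 × 1.23 → 461.988 g.
At $56/kg: 461.988/1000 × 56 = $25.87.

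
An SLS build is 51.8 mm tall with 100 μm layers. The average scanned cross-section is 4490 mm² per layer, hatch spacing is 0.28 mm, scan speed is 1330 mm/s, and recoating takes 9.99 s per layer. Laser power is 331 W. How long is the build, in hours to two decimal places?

3.17 hours

Layer count = ceil(51.8 / 0.1) = 518.
Scan path per layer = 4490 / 0.28, so 16035.7 mm.
Scan time per layer = 16035.7 / 1330 = 12.0569 s.
Layer cycle: 12.0569 + 9.99 → 22.0469 s.
518 layers × 22.0469 s/layer = 11420.2942 s, i.e. 3.17 hours.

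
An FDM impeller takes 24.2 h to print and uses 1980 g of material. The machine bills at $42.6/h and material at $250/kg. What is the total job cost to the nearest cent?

Machine-time cost = 42.6 × 24.2 = $1030.92.
Material charge = 250 × 1980/1000, so $495.00.
Job cost: 1030.92 + 495.00 = $1525.92.

$1525.92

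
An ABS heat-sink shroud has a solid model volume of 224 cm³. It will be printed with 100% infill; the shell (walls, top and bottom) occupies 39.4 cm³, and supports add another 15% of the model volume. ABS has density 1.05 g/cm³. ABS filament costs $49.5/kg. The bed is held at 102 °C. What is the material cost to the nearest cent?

$13.39

Infill region: 224 − 39.4 → 184.6 cm³.
Infill deposited = 1.00 × 184.6 = 184.6 cm³.
Support: 0.15 × 224 → 33.6 cm³.
Total printed volume = 39.4 + 184.6 + 33.6, so 257.6 cm³.
Mass: 257.6 × 1.05 → 270.48 g.
Cost = 270.48 g / 1000 × $49.5/kg = $13.39.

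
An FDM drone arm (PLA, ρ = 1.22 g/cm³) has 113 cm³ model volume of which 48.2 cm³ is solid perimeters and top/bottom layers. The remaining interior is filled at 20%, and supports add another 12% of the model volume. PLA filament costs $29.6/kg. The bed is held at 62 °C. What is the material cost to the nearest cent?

$2.70

Infill region = 113 − 48.2, so 64.8 cm³.
Deposited infill = 0.20 × 64.8 = 12.96 cm³.
Support = 0.12 × 113 = 13.56 cm³.
Deposited volume: 48.2 + 12.96 + 13.56 → 74.72 cm³.
Mass = 74.72 × 1.22, so 91.1584 g.
Cost = 91.1584 g / 1000 × $29.6/kg = $2.70.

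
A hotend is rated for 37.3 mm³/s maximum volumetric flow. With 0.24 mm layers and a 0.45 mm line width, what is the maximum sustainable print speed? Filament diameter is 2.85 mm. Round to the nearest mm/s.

Bead cross-section: 0.24 × 0.45 → 0.108 mm².
v_max = Q/A = 37.3/0.108 = 345.37 mm/s → 345 mm/s.

345 mm/s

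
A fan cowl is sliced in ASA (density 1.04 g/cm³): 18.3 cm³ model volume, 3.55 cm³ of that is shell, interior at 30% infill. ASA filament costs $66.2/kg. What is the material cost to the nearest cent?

$0.55

Interior volume = 18.3 − 3.55, so 14.75 cm³.
Deposited infill = 0.30 × 14.75 = 4.425 cm³.
Total extruded = 3.55 + 4.425 = 7.975 cm³.
Mass = 7.975 × 1.04, so 8.294 g.
At $66.2/kg: 8.294/1000 × 66.2 = $0.55.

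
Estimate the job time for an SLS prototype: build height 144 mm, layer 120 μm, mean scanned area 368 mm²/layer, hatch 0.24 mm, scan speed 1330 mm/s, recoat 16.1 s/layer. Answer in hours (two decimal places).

Layer count = ceil(144 / 0.12) = 1200.
Scan path per layer = 368 / 0.24, so 1533.3 mm.
Laser time per layer = 1533.3 / 1330, so 1.1529 s.
Time per layer: 1.1529 + 16.1 → 17.2529 s.
Total: 1200 × 17.2529 s = 20703.48 s → 5.75 hours.

5.75 hours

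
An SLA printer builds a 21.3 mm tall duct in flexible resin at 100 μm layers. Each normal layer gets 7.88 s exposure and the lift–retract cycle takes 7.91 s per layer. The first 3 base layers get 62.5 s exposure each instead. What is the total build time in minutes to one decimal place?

Layers = ⌈21.3/0.1⌉ = 213.
Burn-in layers: 3 × (62.5 + 7.91) → 211.23 s.
Normal layers = 210 × (7.88 + 7.91) = 3315.9 s.
Sum: 211.23 + 3315.9 = 3527.13 s → 58.8 minutes.

58.8 minutes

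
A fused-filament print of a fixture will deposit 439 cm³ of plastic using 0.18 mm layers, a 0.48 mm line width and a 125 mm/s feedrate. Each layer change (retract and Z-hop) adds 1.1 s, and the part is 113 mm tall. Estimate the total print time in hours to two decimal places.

11.48 hours

Line area = 0.18 × 0.48 = 0.0864 mm².
Total extruded path = 439000/0.0864 = 5081018.5 mm.
Print-move time: 5081018.5 / 125 → 40648.1 s.
Layers = ⌈113/0.18⌉ = 628.
Non-print overhead = 628 × 1.1 = 690.8 s.
Altogether 40648.1 + 690.8 = 41338.9 s, i.e. 11.48 hours.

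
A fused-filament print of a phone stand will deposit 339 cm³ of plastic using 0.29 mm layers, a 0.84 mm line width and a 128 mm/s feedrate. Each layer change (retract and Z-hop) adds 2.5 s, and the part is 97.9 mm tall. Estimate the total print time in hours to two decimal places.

Line area = 0.29 × 0.84 = 0.2436 mm².
Toolpath length = 339 cm³ / 0.2436 mm² = 339000 / 0.2436 = 1391625.6 mm.
Print-move time = 1391625.6 / 128, so 10872.1 s.
Layer count = ceil(97.9 / 0.29) = 338.
Z-hop total = 338 × 2.5, so 845 s.
Altogether 10872.1 + 845 = 11717.1 s, i.e. 3.25 hours.

3.25 hours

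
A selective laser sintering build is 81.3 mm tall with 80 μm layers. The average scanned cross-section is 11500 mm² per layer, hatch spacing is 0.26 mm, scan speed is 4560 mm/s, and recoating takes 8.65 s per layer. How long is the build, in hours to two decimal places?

5.18 hours

Layers = ⌈81.3/0.08⌉ = 1017.
Hatch length per layer = 11500 / 0.26, so 44230.8 mm.
Laser time per layer: 44230.8 / 4560 → 9.6997 s.
Time per layer = 9.6997 + 8.65, so 18.3497 s.
Build time = 1017 × 18.3497 = 18661.6449 s = 5.18 hours.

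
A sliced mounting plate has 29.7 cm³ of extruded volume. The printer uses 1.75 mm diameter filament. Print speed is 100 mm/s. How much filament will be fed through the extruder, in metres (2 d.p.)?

Cross-section of 1.75 mm filament: π·(1.75/2)² = 2.4053 mm².
L = 29700 mm³ / 2.4053 mm² = 12347.73 mm, i.e. 12.35 m.

12.35 m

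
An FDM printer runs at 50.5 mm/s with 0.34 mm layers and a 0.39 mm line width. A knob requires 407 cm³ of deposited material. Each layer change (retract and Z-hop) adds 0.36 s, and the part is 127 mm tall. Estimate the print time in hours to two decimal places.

Line area = 0.34 × 0.39, so 0.1326 mm².
Path length: 407000 mm³ / 0.1326 mm² → 3069381.6 mm.
Time extruding: 3069381.6 / 50.5 → 60779.8 s.
Number of layers: 127 / 0.34 → 374 (rounded up).
Layer-change overhead = 374 × 0.36 = 134.64 s.
Altogether 60779.8 + 134.64 = 60914.44 s, i.e. 16.92 hours.

16.92 hours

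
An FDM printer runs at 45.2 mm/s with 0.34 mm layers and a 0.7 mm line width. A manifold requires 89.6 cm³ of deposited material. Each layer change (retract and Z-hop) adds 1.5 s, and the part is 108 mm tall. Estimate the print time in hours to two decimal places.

2.45 hours

Bead cross-section: 0.34 × 0.7 → 0.238 mm².
Total extruded path = 89600/0.238 = 376470.6 mm.
Print-move time: 376470.6 / 45.2 → 8329 s.
Layers = ⌈108/0.34⌉ = 318.
Layer-change overhead = 318 × 1.5, so 477 s.
Total = 8329 + 477 = 8806 s = 2.45 hours.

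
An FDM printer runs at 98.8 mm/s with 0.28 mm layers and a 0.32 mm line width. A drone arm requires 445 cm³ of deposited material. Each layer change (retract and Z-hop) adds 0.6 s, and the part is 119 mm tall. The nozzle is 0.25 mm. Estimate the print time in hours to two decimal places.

Bead cross-section = 0.28 × 0.32, so 0.0896 mm².
Path length: 445000 mm³ / 0.0896 mm² → 4966517.9 mm.
Time extruding = 4966517.9 / 98.8 = 50268.4 s.
Layers = ⌈119/0.28⌉ = 425.
Layer-change overhead: 425 × 0.6 → 255 s.
Altogether 50268.4 + 255 = 50523.4 s, i.e. 14.03 hours.

14.03 hours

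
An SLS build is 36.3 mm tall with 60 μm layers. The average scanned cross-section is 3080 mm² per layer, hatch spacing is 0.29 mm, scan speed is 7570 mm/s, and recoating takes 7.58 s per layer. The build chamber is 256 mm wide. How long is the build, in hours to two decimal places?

Layer count = ceil(36.3 / 0.06) = 605.
Per-layer scan distance: 3080 / 0.29 → 10620.7 mm.
Scan time per layer: 10620.7 / 7570 → 1.403 s.
Time per layer = 1.403 + 7.58 = 8.983 s.
Total: 605 × 8.983 s = 5434.715 s → 1.51 hours.

1.51 hours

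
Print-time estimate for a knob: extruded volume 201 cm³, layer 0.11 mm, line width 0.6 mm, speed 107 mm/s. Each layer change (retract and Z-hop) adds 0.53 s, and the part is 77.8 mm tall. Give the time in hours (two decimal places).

Line area: 0.11 × 0.6 → 0.066 mm².
Path length: 201000 mm³ / 0.066 mm² → 3045454.5 mm.
Time extruding: 3045454.5 / 107 → 28462.2 s.
Layer count = ceil(77.8 / 0.11) = 708.
Non-print overhead = 708 × 0.53 = 375.24 s.
Altogether 28462.2 + 375.24 = 28837.44 s, i.e. 8.01 hours.

8.01 hours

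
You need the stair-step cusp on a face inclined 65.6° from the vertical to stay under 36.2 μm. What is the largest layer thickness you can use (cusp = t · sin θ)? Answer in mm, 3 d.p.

0.040 mm

sin(65.6°) = 0.9107; t_max = 0.0362/0.9107 = 0.040 mm.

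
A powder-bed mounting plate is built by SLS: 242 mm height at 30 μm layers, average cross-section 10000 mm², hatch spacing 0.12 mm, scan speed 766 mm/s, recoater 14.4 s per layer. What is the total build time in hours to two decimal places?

276.05 hours

Number of layers: 242 / 0.03 → 8067 (rounded up).
Per-layer scan distance: 10000 / 0.12 → 83333.3 mm.
Scan time per layer: 83333.3 / 766 → 108.7902 s.
Per-layer time = 108.7902 + 14.4, so 123.1902 s.
Total: 8067 × 123.1902 s = 993775.3434 s → 276.05 hours.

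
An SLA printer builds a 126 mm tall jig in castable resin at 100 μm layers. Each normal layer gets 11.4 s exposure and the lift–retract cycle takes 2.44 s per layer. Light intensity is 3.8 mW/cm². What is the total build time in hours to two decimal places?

4.84 hours

Layer count = ceil(126 / 0.1) = 1260.
Per-layer time = 11.4 + 2.44 = 13.84 s.
Build time: 1260 × 13.84 s = 17438.4 s, i.e. 4.84 hours.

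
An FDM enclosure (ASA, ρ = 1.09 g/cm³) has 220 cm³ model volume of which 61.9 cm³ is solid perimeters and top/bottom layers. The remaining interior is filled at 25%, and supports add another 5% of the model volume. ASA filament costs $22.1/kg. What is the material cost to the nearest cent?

Volume inside the shell = 220 − 61.9, so 158.1 cm³.
Infill deposited = 0.25 × 158.1 = 39.525 cm³.
Support = 0.05 × 220 = 11 cm³.
Total extruded = 61.9 + 39.525 + 11 = 112.425 cm³.
Mass = 112.425 × 1.09, so 122.54325 g.
Cost = 122.54325 g / 1000 × $22.1/kg = $2.71.

$2.71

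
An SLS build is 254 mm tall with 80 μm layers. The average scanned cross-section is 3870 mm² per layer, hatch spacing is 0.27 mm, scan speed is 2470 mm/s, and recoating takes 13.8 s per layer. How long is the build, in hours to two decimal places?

Layers = ⌈254/0.08⌉ = 3175.
Hatch length per layer = 3870 / 0.27 = 14333.3 mm.
Laser time per layer: 14333.3 / 2470 → 5.803 s.
Time per layer = 5.803 + 13.8, so 19.603 s.
3175 layers × 19.603 s/layer = 62239.525 s, i.e. 17.29 hours.

17.29 hours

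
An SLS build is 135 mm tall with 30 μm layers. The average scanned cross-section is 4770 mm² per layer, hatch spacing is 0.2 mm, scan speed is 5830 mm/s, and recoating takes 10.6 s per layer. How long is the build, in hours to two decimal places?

Layer count = ceil(135 / 0.03) = 4500.
Hatch length per layer = 4770 / 0.2 = 23850 mm.
Per-layer scan time = 23850 / 5830 = 4.0909 s.
Per-layer time = 4.0909 + 10.6 = 14.6909 s.
Build time = 4500 × 14.6909 = 66109.05 s = 18.36 hours.

18.36 hours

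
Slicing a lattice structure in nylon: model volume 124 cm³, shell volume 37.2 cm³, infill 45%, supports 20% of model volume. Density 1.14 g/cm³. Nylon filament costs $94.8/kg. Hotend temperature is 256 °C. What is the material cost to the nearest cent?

Volume inside the shell = 124 − 37.2, so 86.8 cm³.
Infill deposited = 0.45 × 86.8 = 39.06 cm³.
Support = 0.20 × 124, so 24.8 cm³.
Total printed volume: 37.2 + 39.06 + 24.8 → 101.06 cm³.
Mass: 101.06 × 1.14 → 115.2084 g.
Cost = 115.2084 g / 1000 × $94.8/kg = $10.92.

$10.92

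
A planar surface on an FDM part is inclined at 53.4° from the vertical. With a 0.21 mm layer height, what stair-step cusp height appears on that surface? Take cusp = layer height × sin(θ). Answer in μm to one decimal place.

168.6 μm

sin(53.4°) = 0.8028, so cusp = 0.21 × 0.8028 = 0.168588 mm → 168.6 μm.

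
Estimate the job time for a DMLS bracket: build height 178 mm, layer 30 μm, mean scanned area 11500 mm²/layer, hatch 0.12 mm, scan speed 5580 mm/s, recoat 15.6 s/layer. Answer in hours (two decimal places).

Layers = ⌈178/0.03⌉ = 5934.
Scan path per layer = 11500 / 0.12, so 95833.3 mm.
Per-layer scan time: 95833.3 / 5580 → 17.1744 s.
Time per layer = 17.1744 + 15.6, so 32.7744 s.
Total: 5934 × 32.7744 s = 194483.2896 s → 54.02 hours.

54.02 hours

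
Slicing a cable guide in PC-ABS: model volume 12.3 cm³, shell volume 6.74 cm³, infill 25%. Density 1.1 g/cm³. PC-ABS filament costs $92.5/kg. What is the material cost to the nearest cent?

Interior volume = 12.3 − 6.74 = 5.56 cm³.
Infill deposited = 0.25 × 5.56 = 1.39 cm³.
Total printed volume: 6.74 + 1.39 → 8.13 cm³.
Mass: 8.13 × 1.1 → 8.943 g.
At $92.5/kg: 8.943/1000 × 92.5 = $0.83.

$0.83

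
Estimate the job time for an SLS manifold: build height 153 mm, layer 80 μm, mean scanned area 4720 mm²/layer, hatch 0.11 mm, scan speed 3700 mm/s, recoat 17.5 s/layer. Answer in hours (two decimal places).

15.46 hours

Layer count = ceil(153 / 0.08) = 1913.
Per-layer scan distance = 4720 / 0.11, so 42909.1 mm.
Laser time per layer: 42909.1 / 3700 → 11.5971 s.
Layer cycle = 11.5971 + 17.5 = 29.0971 s.
1913 layers × 29.0971 s/layer = 55662.7523 s, i.e. 15.46 hours.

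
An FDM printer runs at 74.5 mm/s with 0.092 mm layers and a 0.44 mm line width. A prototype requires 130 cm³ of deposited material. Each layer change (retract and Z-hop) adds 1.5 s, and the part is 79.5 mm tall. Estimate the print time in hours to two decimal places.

12.33 hours

Bead cross-section: 0.092 × 0.44 → 0.04048 mm².
Toolpath length = 130 cm³ / 0.04048 mm² = 130000 / 0.04048 = 3211462.5 mm.
Extrusion time = 3211462.5 / 74.5, so 43106.9 s.
Layer count = ceil(79.5 / 0.092) = 865.
Non-print overhead = 865 × 1.5, so 1297.5 s.
Total = 43106.9 + 1297.5 = 44404.4 s = 12.33 hours.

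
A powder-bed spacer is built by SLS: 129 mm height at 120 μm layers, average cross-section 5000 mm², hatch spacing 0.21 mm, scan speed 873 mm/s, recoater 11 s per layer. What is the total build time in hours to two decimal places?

Layer count = ceil(129 / 0.12) = 1075.
Scan path per layer: 5000 / 0.21 → 23809.5 mm.
Scan time per layer = 23809.5 / 873, so 27.2732 s.
Per-layer time = 27.2732 + 11, so 38.2732 s.
1075 layers × 38.2732 s/layer = 41143.69 s, i.e. 11.43 hours.

11.43 hours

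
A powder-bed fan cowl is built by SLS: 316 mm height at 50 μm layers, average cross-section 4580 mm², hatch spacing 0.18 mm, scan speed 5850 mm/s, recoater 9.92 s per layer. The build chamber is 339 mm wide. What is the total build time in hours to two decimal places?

25.05 hours

Layers = ⌈316/0.05⌉ = 6320.
Per-layer scan distance = 4580 / 0.18, so 25444.4 mm.
Laser time per layer = 25444.4 / 5850, so 4.3495 s.
Time per layer = 4.3495 + 9.92 = 14.2695 s.
6320 layers × 14.2695 s/layer = 90183.24 s, i.e. 25.05 hours.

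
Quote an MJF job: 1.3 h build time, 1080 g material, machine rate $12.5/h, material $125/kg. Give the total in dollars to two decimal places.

$151.25

Time charge = 12.5 × 1.3, so $16.25.
Material cost = 125 × 1080/1000, so $135.00.
Total = 16.25 + 135.00 = $151.25.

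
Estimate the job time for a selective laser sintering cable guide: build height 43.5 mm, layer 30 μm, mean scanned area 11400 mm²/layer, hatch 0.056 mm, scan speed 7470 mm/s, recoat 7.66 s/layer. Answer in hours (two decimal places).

Layers = ⌈43.5/0.03⌉ = 1450.
Hatch length per layer: 11400 / 0.056 → 203571.4 mm.
Per-layer scan time = 203571.4 / 7470 = 27.2519 s.
Time per layer: 27.2519 + 7.66 → 34.9119 s.
1450 layers × 34.9119 s/layer = 50622.255 s, i.e. 14.06 hours.

14.06 hours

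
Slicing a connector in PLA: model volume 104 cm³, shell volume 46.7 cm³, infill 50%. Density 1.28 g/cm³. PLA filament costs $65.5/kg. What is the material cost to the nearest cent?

Interior volume: 104 − 46.7 → 57.3 cm³.
Deposited infill = 0.50 × 57.3 = 28.65 cm³.
Total printed volume: 46.7 + 28.65 → 75.35 cm³.
Mass = 75.35 × 1.28 = 96.448 g.
Cost = 96.448 g / 1000 × $65.5/kg = $6.32.

$6.32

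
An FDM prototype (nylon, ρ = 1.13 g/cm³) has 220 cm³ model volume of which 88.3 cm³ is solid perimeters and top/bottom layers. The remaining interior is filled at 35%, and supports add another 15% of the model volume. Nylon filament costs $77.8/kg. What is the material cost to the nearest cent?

Volume inside the shell = 220 − 88.3, so 131.7 cm³.
Deposited infill = 0.35 × 131.7 = 46.095 cm³.
Support: 0.15 × 220 → 33 cm³.
Total extruded: 88.3 + 46.095 + 33 → 167.395 cm³.
Mass = 167.395 × 1.13 = 189.15635 g.
At $77.8/kg: 189.15635/1000 × 77.8 = $14.72.

$14.72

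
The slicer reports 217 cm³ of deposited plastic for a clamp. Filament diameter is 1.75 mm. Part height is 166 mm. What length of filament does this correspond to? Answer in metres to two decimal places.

90.22 m

Filament cross-section = π × (1.75/2)² = 2.4053 mm².
L = 217000 mm³ / 2.4053 mm² = 90217.44 mm, i.e. 90.22 m.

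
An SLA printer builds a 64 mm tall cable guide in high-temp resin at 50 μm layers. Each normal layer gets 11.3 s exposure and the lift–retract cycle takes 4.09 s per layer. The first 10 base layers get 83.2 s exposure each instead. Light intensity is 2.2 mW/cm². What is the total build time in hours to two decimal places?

5.67 hours

Number of layers: 64 / 0.05 → 1280 (rounded up).
Bottom layers = 10 × (83.2 + 4.09) = 872.9 s.
Normal layers = 1270 × (11.3 + 4.09) = 19545.3 s.
Total = 872.9 + 19545.3 = 20418.2 s = 5.67 hours.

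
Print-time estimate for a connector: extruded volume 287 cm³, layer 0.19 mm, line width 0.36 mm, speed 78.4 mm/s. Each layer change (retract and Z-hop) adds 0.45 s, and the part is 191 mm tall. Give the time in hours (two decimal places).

Line area = 0.19 × 0.36 = 0.0684 mm².
Toolpath length = 287 cm³ / 0.0684 mm² = 287000 / 0.0684 = 4195906.4 mm.
Time extruding = 4195906.4 / 78.4, so 53519.2 s.
Number of layers: 191 / 0.19 → 1006 (rounded up).
Non-print overhead = 1006 × 0.45 = 452.7 s.
Altogether 53519.2 + 452.7 = 53971.9 s, i.e. 14.99 hours.

14.99 hours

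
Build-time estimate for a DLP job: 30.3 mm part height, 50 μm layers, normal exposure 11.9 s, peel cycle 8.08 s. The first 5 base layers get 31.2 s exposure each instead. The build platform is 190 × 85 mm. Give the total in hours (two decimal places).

3.39 hours

Layers = ⌈30.3/0.05⌉ = 606.
Base layers = 5 × (31.2 + 8.08), so 196.4 s.
Remaining layers = 601 × (11.9 + 8.08), so 12007.98 s.
Sum: 196.4 + 12007.98 = 12204.38 s → 3.39 hours.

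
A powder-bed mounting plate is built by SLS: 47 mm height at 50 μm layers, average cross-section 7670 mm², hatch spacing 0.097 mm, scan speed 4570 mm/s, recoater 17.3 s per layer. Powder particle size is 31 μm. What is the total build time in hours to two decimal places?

Layer count = ceil(47 / 0.05) = 940.
Scan path per layer: 7670 / 0.097 → 79072.2 mm.
Per-layer scan time = 79072.2 / 4570 = 17.3025 s.
Per-layer time = 17.3025 + 17.3 = 34.6025 s.
Build time = 940 × 34.6025 = 32526.35 s = 9.04 hours.

9.04 hours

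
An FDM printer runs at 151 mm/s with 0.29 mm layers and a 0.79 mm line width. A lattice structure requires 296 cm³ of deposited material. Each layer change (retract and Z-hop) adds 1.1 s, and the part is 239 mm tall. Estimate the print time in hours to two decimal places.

2.63 hours

Extrusion cross-section = 0.29 × 0.79, so 0.2291 mm².
Path length: 296000 mm³ / 0.2291 mm² → 1292012.2 mm.
Print-move time = 1292012.2 / 151, so 8556.4 s.
Layer count = ceil(239 / 0.29) = 825.
Non-print overhead = 825 × 1.1 = 907.5 s.
Total = 8556.4 + 907.5 = 9463.9 s = 2.63 hours.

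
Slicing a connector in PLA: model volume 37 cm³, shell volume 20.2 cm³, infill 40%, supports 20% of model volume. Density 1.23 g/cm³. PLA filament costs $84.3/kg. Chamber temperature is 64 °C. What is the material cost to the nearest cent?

$3.56

Interior volume = 37 − 20.2 = 16.8 cm³.
Infill deposited = 0.40 × 16.8 = 6.72 cm³.
Support = 0.20 × 37 = 7.4 cm³.
Total extruded: 20.2 + 6.72 + 7.4 → 34.32 cm³.
Mass = 34.32 × 1.23, so 42.2136 g.
At $84.3/kg: 42.2136/1000 × 84.3 = $3.56.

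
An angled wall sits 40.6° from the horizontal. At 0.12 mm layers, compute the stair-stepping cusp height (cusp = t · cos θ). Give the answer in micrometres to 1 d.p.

cos(40.6°) = 0.7593, so cusp = 0.12 × 0.7593 = 0.091116 mm → 91.1 μm.

91.1 μm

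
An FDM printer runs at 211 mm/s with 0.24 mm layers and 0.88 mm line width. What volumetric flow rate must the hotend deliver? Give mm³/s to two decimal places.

A = 0.24 × 0.88 = 0.2112 mm².
Q = v·A = 211 × 0.2112 = 44.56 mm³/s.

44.56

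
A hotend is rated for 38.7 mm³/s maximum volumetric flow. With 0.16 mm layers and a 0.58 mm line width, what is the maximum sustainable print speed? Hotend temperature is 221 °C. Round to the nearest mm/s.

417 mm/s

Bead cross-section = 0.16 × 0.58, so 0.0928 mm².
v_max = Q/A = 38.7/0.0928 = 417.03 mm/s → 417 mm/s.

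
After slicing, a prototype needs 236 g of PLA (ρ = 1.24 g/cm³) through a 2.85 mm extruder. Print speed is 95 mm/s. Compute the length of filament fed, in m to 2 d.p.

Extruded volume: 236/1.24 = 190.3226 cm³ (190322.6 mm³).
Filament cross-section = π × (2.85/2)² = 6.3794 mm².
Length = 190322.6 / 6.3794 = 29833.93 mm = 29.83 m.

29.83 m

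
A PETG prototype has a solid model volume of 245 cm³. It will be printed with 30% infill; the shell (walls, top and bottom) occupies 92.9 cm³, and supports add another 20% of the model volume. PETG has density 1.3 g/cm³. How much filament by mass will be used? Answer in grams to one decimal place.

Volume inside the shell = 245 − 92.9 = 152.1 cm³.
Deposited infill = 0.30 × 152.1 = 45.63 cm³.
Support = 0.20 × 245 = 49 cm³.
Total printed volume = 92.9 + 45.63 + 49 = 187.53 cm³.
Mass = 187.53 × 1.3 = 243.789 g.

243.8 g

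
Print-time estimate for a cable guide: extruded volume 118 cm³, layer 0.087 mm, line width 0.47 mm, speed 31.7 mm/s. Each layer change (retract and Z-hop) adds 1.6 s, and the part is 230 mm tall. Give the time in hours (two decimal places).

Bead cross-section = 0.087 × 0.47 = 0.04089 mm².
Total extruded path = 118000/0.04089 = 2885791.1 mm.
Print-move time: 2885791.1 / 31.7 → 91034.4 s.
Number of layers: 230 / 0.087 → 2644 (rounded up).
Z-hop total: 2644 × 1.6 → 4230.4 s.
Total = 91034.4 + 4230.4 = 95264.8 s = 26.46 hours.

26.46 hours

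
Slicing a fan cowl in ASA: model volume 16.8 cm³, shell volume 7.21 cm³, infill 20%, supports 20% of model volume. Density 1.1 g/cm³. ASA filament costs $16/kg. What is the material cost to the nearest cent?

$0.22

Interior volume: 16.8 − 7.21 → 9.59 cm³.
Infill volume: 0.20 × 9.59 → 1.918 cm³.
Support = 0.20 × 16.8 = 3.36 cm³.
Total printed volume = 7.21 + 1.918 + 3.36 = 12.488 cm³.
Mass = 12.488 × 1.1 = 13.7368 g.
Cost = 13.7368 g / 1000 × $16/kg = $0.22.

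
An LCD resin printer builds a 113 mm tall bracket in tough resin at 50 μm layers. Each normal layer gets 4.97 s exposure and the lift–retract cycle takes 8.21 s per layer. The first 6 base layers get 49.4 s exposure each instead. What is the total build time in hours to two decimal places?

Layers = ⌈113/0.05⌉ = 2260.
Base layers = 6 × (49.4 + 8.21), so 345.66 s.
Normal layers = 2254 × (4.97 + 8.21), so 29707.72 s.
Total = 345.66 + 29707.72 = 30053.38 s = 8.35 hours.

8.35 hours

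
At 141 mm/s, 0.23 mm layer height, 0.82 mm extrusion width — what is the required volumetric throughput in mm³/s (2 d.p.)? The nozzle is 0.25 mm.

26.59

Extrusion cross-section = 0.23 × 0.82, so 0.1886 mm².
Q = v·A = 141 × 0.1886 = 26.59 mm³/s.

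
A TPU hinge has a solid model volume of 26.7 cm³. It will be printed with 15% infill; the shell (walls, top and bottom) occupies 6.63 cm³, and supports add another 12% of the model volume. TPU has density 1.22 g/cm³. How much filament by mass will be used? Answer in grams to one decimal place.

Interior volume = 26.7 − 6.63 = 20.07 cm³.
Infill volume = 0.15 × 20.07, so 3.0105 cm³.
Support = 0.12 × 26.7, so 3.204 cm³.
Total printed volume = 6.63 + 3.0105 + 3.204 = 12.8445 cm³.
Mass = 12.8445 × 1.22 = 15.67029 g.

15.7 g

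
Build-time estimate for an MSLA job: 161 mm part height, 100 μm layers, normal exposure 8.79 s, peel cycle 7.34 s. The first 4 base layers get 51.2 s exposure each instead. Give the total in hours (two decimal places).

Layers = ⌈161/0.1⌉ = 1610.
Burn-in layers = 4 × (51.2 + 7.34) = 234.16 s.
Remaining layers = 1606 × (8.79 + 7.34), so 25904.78 s.
Sum: 234.16 + 25904.78 = 26138.94 s → 7.26 hours.

7.26 hours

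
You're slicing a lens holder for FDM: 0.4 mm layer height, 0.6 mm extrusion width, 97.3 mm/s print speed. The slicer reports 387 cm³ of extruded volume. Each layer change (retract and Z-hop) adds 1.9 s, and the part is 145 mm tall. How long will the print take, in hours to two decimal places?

4.80 hours

Line area: 0.4 × 0.6 → 0.24 mm².
Path length: 387000 mm³ / 0.24 mm² → 1612500 mm.
Extrusion time = 1612500 / 97.3 = 16572.5 s.
Number of layers: 145 / 0.4 → 363 (rounded up).
Z-hop total: 363 × 1.9 → 689.7 s.
Total = 16572.5 + 689.7 = 17262.2 s = 4.80 hours.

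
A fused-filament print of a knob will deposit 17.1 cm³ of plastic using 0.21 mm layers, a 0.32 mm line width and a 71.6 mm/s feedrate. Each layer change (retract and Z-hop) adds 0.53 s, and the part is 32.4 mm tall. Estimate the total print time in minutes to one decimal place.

60.6 minutes

Extrusion cross-section: 0.21 × 0.32 → 0.0672 mm².
Toolpath length = 17.1 cm³ / 0.0672 mm² = 17100 / 0.0672 = 254464.3 mm.
Print-move time = 254464.3 / 71.6, so 3554 s.
Layer count = ceil(32.4 / 0.21) = 155.
Z-hop total = 155 × 0.53 = 82.15 s.
Altogether 3554 + 82.15 = 3636.15 s, i.e. 60.6 minutes.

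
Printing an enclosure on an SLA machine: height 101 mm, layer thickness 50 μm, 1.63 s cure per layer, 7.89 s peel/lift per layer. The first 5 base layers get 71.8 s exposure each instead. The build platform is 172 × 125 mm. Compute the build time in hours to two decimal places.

Layers = ⌈101/0.05⌉ = 2020.
Base layers = 5 × (71.8 + 7.89) = 398.45 s.
Remaining layers = 2015 × (1.63 + 7.89) = 19182.8 s.
Sum: 398.45 + 19182.8 = 19581.25 s → 5.44 hours.

5.44 hours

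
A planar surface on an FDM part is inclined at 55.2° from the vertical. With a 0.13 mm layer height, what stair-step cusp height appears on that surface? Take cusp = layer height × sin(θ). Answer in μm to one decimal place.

106.7 μm

sin(55.2°) = 0.8211, so cusp = 0.13 × 0.8211 = 0.106743 mm → 106.7 μm.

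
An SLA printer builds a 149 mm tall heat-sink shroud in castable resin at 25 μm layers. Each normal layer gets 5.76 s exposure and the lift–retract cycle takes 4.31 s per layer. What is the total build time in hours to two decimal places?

16.67 hours

Number of layers: 149 / 0.025 → 5960 (rounded up).
Each layer takes = 5.76 + 4.31, so 10.07 s.
Build time: 5960 × 10.07 s = 60017.2 s, i.e. 16.67 hours.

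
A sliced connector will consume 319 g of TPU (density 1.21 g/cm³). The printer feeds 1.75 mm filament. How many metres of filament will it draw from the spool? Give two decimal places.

109.61 m

Volume = 319 g / 1.21 g·cm⁻³ = 263.6364 cm³ = 263636.4 mm³.
A = π r² = π × 0.875² = 2.4053 mm².
L = V/A = 263636.4/2.4053 = 109606.45 mm → 109.61 m.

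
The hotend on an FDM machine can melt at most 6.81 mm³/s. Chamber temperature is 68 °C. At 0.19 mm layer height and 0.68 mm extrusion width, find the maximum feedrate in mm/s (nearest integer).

53 mm/s

Extrusion cross-section = 0.19 × 0.68, so 0.1292 mm².
Max speed = 6.81 / 0.1292 = 52.71 ≈ 53 mm/s.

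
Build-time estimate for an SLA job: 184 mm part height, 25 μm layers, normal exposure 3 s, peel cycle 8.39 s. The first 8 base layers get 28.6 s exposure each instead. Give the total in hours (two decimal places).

23.34 hours

Layers = ⌈184/0.025⌉ = 7360.
Base layers = 8 × (28.6 + 8.39), so 295.92 s.
Normal layers: 7352 × (3 + 8.39) → 83739.28 s.
Sum: 295.92 + 83739.28 = 84035.2 s → 23.34 hours.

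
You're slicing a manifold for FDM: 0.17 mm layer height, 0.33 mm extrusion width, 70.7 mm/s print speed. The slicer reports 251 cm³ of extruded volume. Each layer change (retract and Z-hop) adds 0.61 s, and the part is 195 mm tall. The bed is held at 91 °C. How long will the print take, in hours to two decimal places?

Line area = 0.17 × 0.33, so 0.0561 mm².
Path length: 251000 mm³ / 0.0561 mm² → 4474153.3 mm.
Extrusion time = 4474153.3 / 70.7 = 63283.6 s.
Layer count = ceil(195 / 0.17) = 1148.
Z-hop total = 1148 × 0.61 = 700.28 s.
Altogether 63283.6 + 700.28 = 63983.88 s, i.e. 17.77 hours.

17.77 hours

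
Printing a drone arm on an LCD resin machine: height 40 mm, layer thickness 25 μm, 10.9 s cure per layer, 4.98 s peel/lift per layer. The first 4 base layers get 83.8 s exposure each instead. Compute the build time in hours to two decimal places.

Layers = ⌈40/0.025⌉ = 1600.
Burn-in layers = 4 × (83.8 + 4.98) = 355.12 s.
Normal layers: 1596 × (10.9 + 4.98) → 25344.48 s.
Total = 355.12 + 25344.48 = 25699.6 s = 7.14 hours.

7.14 hours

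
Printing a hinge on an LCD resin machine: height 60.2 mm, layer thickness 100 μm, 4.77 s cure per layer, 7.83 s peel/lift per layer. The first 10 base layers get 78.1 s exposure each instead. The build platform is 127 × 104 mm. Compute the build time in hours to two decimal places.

Number of layers: 60.2 / 0.1 → 602 (rounded up).
Base layers = 10 × (78.1 + 7.83), so 859.3 s.
Regular layers = 592 × (4.77 + 7.83) = 7459.2 s.
Total = 859.3 + 7459.2 = 8318.5 s = 2.31 hours.

2.31 hours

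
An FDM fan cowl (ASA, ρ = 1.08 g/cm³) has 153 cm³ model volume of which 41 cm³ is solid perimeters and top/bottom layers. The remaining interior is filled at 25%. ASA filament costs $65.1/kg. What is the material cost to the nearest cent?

Interior volume = 153 − 41, so 112 cm³.
Infill volume: 0.25 × 112 → 28 cm³.
Total extruded = 41 + 28 = 69 cm³.
Mass = 69 × 1.08 = 74.52 g.
At $65.1/kg: 74.52/1000 × 65.1 = $4.85.

$4.85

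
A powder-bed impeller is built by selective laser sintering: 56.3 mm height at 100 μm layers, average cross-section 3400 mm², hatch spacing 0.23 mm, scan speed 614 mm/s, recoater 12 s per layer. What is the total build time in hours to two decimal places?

5.64 hours

Layer count = ceil(56.3 / 0.1) = 563.
Scan path per layer: 3400 / 0.23 → 14782.6 mm.
Per-layer scan time = 14782.6 / 614, so 24.0759 s.
Time per layer = 24.0759 + 12 = 36.0759 s.
Total: 563 × 36.0759 s = 20310.7317 s → 5.64 hours.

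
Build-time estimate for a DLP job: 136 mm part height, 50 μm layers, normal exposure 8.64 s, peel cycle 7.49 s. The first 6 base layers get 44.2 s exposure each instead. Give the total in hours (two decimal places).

Number of layers: 136 / 0.05 → 2720 (rounded up).
Base layers = 6 × (44.2 + 7.49), so 310.14 s.
Regular layers = 2714 × (8.64 + 7.49) = 43776.82 s.
Sum: 310.14 + 43776.82 = 44086.96 s → 12.25 hours.

12.25 hours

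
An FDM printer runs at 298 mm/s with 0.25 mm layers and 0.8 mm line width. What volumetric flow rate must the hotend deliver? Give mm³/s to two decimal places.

Bead cross-section = 0.25 × 0.8 = 0.2 mm².
Q = v·A = 298 × 0.2 = 59.60 mm³/s.

59.60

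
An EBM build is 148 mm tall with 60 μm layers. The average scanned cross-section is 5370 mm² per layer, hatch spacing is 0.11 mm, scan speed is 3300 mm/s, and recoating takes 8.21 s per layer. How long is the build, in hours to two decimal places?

Layers = ⌈148/0.06⌉ = 2467.
Scan path per layer: 5370 / 0.11 → 48818.2 mm.
Scan time per layer: 48818.2 / 3300 → 14.7934 s.
Per-layer time: 14.7934 + 8.21 → 23.0034 s.
2467 layers × 23.0034 s/layer = 56749.3878 s, i.e. 15.76 hours.

15.76 hours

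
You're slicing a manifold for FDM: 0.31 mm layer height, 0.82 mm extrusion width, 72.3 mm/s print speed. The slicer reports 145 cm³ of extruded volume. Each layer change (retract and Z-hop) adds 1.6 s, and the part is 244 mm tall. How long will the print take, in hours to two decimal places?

Bead cross-section: 0.31 × 0.82 → 0.2542 mm².
Path length: 145000 mm³ / 0.2542 mm² → 570417 mm.
Extrusion time: 570417 / 72.3 → 7889.6 s.
Number of layers: 244 / 0.31 → 788 (rounded up).
Layer-change overhead = 788 × 1.6, so 1260.8 s.
Total = 7889.6 + 1260.8 = 9150.4 s = 2.54 hours.

2.54 hours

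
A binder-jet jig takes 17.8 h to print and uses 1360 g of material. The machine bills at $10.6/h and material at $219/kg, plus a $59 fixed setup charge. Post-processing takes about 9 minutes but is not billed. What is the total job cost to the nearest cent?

$545.52

Machine cost = 10.6 × 17.8, so $188.68.
Material charge = 219 × 1360/1000 = $297.84.
Total = 188.68 + 297.84 + 59 = $545.52.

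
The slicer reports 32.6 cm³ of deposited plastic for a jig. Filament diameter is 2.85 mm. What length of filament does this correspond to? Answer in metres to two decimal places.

Filament cross-section = π × (2.85/2)² = 6.3794 mm².
Length = 32.6 cm³ / 6.3794 mm² = 32600 / 6.3794 = 5110.2 mm = 5.11 m.

5.11 m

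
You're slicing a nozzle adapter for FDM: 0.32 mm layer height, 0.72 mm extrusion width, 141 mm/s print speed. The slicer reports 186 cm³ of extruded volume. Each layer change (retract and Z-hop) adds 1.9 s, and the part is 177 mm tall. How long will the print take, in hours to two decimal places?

Line area: 0.32 × 0.72 → 0.2304 mm².
Total extruded path = 186000/0.2304 = 807291.7 mm.
Print-move time: 807291.7 / 141 → 5725.5 s.
Number of layers: 177 / 0.32 → 554 (rounded up).
Non-print overhead: 554 × 1.9 → 1052.6 s.
Total = 5725.5 + 1052.6 = 6778.1 s = 1.88 hours.

1.88 hours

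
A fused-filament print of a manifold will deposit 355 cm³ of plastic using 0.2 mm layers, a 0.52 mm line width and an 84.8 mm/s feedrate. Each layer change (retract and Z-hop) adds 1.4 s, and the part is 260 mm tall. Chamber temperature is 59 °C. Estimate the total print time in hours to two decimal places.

Extrusion cross-section = 0.2 × 0.52 = 0.104 mm².
Total extruded path = 355000/0.104 = 3413461.5 mm.
Time extruding: 3413461.5 / 84.8 → 40253.1 s.
Layers = ⌈260/0.2⌉ = 1300.
Non-print overhead = 1300 × 1.4, so 1820 s.
Altogether 40253.1 + 1820 = 42073.1 s, i.e. 11.69 hours.

11.69 hours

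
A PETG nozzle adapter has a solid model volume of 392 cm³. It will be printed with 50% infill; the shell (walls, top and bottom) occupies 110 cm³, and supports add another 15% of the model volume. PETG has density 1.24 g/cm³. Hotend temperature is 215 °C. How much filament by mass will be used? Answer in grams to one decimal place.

384.2 g

Volume inside the shell = 392 − 110, so 282 cm³.
Infill volume = 0.50 × 282 = 141 cm³.
Support: 0.15 × 392 → 58.8 cm³.
Total printed volume = 110 + 141 + 58.8 = 309.8 cm³.
Mass = 309.8 × 1.24, so 384.152 g.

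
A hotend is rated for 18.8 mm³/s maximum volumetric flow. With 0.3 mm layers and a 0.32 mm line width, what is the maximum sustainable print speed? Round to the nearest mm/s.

A: 0.3 × 0.32 → 0.096 mm².
Max speed = 18.8 / 0.096 = 195.83 ≈ 196 mm/s.

196 mm/s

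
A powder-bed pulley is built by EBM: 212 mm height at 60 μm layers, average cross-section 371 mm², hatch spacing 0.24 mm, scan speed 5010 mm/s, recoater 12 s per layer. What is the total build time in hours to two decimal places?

12.08 hours

Layers = ⌈212/0.06⌉ = 3534.
Scan path per layer = 371 / 0.24 = 1545.8 mm.
Beam time per layer: 1545.8 / 5010 → 0.3085 s.
Per-layer time = 0.3085 + 12, so 12.3085 s.
3534 layers × 12.3085 s/layer = 43498.239 s, i.e. 12.08 hours.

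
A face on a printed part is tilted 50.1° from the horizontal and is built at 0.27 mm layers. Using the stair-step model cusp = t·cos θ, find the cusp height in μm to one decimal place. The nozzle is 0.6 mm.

173.2 μm

Cusp = layer height × cos(50.1°) = 0.27 × 0.6414 = 0.173178 mm = 173.2 μm.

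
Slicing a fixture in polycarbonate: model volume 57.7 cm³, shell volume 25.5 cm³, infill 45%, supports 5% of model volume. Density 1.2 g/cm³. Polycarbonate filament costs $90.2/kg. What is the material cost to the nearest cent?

$4.64

Infill region: 57.7 − 25.5 → 32.2 cm³.
Infill volume = 0.45 × 32.2, so 14.49 cm³.
Support = 0.05 × 57.7, so 2.885 cm³.
Deposited volume = 25.5 + 14.49 + 2.885, so 42.875 cm³.
Mass: 42.875 × 1.2 → 51.45 g.
At $90.2/kg: 51.45/1000 × 90.2 = $4.64.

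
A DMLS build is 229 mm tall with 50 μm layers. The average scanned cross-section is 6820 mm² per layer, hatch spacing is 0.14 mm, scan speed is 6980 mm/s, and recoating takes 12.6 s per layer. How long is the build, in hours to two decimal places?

24.91 hours

Layer count = ceil(229 / 0.05) = 4580.
Per-layer scan distance = 6820 / 0.14 = 48714.3 mm.
Per-layer scan time = 48714.3 / 6980, so 6.9791 s.
Per-layer time = 6.9791 + 12.6 = 19.5791 s.
Build time = 4580 × 19.5791 = 89672.278 s = 24.91 hours.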